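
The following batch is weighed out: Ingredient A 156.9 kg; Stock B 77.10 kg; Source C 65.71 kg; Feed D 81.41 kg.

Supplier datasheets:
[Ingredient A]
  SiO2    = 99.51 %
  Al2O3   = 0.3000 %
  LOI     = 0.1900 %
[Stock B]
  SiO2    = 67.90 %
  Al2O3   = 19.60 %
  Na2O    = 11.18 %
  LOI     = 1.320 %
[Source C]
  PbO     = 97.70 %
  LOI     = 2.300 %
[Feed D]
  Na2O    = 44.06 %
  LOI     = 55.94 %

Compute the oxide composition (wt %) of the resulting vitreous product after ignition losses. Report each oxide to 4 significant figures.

Glass mass = 332.8 kg (batch 381.1 − LOI 48.37).
Composition: SiO2 62.65%, PbO 19.29%, Al2O3 4.683%, Na2O 13.37%

The working math holds full precision in every operation — mid-chain values appear rounded to 4 significant figures at each printed step; each reported value is rounded once only. All derived quantities, which include net glass mass, ignition loss, the yield, the four compositions, the totals, are recomputed at exact precision, precisely as stated by the question or the answer, from the batch weights at 332.8 kg of glass.
Mass of each oxide from the mix:
  SiO2: 156.9·0.9951 + 77.10·0.6790 = 208.5 kg
  PbO: 65.71·0.9770 = 64.20 kg
  Al2O3: 156.9·0.003000 + 77.10·0.1960 = 15.58 kg
  Na2O: 77.10·0.1118 + 81.41·0.4406 = 44.49 kg
LOI: 156.9·0.001900 + 77.10·0.01320 + 65.71·0.02300 + 81.41·0.5594 = 48.37 kg
batch − LOI leaves glass = 381.1 − 48.37 = 332.8 kg (the oxide masses sum to this)
wt % = 100 × oxide mass / glass mass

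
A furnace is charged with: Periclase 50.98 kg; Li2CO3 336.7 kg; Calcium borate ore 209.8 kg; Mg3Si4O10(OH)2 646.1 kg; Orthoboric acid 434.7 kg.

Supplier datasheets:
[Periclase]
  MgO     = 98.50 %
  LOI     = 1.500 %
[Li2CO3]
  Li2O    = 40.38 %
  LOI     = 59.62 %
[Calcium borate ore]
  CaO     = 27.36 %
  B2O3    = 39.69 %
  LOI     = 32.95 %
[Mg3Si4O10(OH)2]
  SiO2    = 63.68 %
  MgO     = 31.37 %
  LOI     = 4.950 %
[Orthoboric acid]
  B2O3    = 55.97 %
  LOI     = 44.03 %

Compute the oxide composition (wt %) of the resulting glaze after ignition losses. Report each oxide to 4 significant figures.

Glass mass = 1184 kg (batch 1678 − LOI 494.0).
Composition: Li2O 11.48%, CaO 4.847%, SiO2 34.74%, B2O3 27.58%, MgO 21.35%

Full precision is carried at all times. Intermediates appear rounded to 4 significant figures in the printout — a single rounding produces every reported value — the derived quantities are re-derived using the weight values for 1184 kg of glass in full precision (net glass mass, five oxide percentages, the yield, LOI, totals) exactly as shown in problem or answer.
What the batch supplies per oxide:
  Li2O: 336.7·0.4038 = 136.0 kg
  CaO: 209.8·0.2736 = 57.40 kg
  SiO2: 646.1·0.6368 = 411.4 kg
  B2O3: 209.8·0.3969 + 434.7·0.5597 = 326.6 kg
  MgO: 50.98·0.9850 + 646.1·0.3137 = 252.9 kg
LOI: 50.98·0.01500 + 336.7·0.5962 + 209.8·0.3295 + 646.1·0.04950 + 434.7·0.4403 = 494.0 kg
Resulting glass, batch − LOI: 1678 − 494.0 = 1184 kg (= Σ oxide masses)
percent share: oxide ÷ glass, ×100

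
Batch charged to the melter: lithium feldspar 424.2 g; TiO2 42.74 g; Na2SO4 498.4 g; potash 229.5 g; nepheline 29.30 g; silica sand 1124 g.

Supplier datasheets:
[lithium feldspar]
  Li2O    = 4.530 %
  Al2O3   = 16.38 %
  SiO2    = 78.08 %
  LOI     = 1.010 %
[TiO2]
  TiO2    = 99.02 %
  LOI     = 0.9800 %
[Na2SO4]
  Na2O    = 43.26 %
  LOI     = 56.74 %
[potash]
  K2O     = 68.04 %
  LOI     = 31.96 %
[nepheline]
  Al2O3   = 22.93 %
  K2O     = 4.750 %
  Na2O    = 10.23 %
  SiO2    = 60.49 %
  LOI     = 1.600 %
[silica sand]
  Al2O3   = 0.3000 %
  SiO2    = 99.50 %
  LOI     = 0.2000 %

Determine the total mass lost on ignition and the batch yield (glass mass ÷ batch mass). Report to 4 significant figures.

LOI loss = 363.6 g; glass = 1985 g; yield = 84.52%

Rounding to 4 significant figures applies to every mid-chain value as shown; all internal work holds full float precision through the solve; every reported figure takes a single rounding. Derived quantities, which include yield, LOI, the totals, net glass mass, six oxide percentages, are computed at full float precision, as they appear in either problem or answer, from the weighed amounts at 1985 g of glass.
LOI of each material in turn:
  lithium feldspar: 424.2 × 0.01010 = 4.284 g
  TiO2: 42.74 × 0.009800 = 0.4189 g
  Na2SO4: 498.4 × 0.5674 = 282.8 g
  potash: 229.5 × 0.3196 = 73.35 g
  nepheline: 29.30 × 0.01600 = 0.4688 g
  silica sand: 1124 × 0.002000 = 2.248 g
Total LOI = 363.6 g
Glass = batch − LOI = 2348 − 363.6 = 1985 g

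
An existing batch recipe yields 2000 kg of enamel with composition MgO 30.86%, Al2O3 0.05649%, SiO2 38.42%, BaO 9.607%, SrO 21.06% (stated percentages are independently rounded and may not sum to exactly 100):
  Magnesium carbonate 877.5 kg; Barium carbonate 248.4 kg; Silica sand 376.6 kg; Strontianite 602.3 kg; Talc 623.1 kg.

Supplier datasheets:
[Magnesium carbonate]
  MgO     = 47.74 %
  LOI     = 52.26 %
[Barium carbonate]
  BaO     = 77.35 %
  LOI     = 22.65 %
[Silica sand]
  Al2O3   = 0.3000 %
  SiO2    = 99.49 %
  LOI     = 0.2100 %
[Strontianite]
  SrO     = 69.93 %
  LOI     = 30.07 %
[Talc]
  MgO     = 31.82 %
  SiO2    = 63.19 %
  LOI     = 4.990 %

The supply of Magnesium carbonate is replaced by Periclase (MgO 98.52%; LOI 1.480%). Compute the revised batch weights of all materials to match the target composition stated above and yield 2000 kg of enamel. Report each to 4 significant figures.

Revised batch per 2000 kg enamel:
  Periclase: 425.2 kg
  Barium carbonate: 248.4 kg
  Silica sand: 376.6 kg
  Strontianite: 602.3 kg
  Talc: 623.1 kg
Total batch = 2276 kg; LOI loss = 275.6 kg

Working values are printed, rounded to four significant figures, in the printout. Every computation holds exact precision from start to finish. Each reported number sees exactly one rounding — all derived quantities, including LOI, glass mass, yield, totals, the five compositions, are computed from the weighed amounts per 2000 kg of glass at full float precision as given in the problem or answer text.
Oxide-by-oxide targets in 2000 kg enamel:
  MgO: 30.86% × 2000 = 617.2 kg
  Al2O3: 0.05649% × 2000 = 1.130 kg
  SiO2: 38.42% × 2000 = 768.4 kg
  BaO: 9.607% × 2000 = 192.1 kg
  SrO: 21.06% × 2000 = 421.2 kg
Balance tally, oxide-wise, on the weights just shown, on the stated basis (summed amounts equal target values exact up to rounding of places):
  MgO: 425.2·0.9852 + 623.1·0.3182 = 617.2 kg (target 617.2 kg)
  Al2O3: 376.6·0.003000 = 1.130 kg (target 1.130 kg)
  SiO2: 376.6·0.9949 + 623.1·0.6319 = 768.4 kg (target 768.4 kg)
  BaO: 248.4·0.7735 = 192.1 kg (target 192.1 kg)
  SrO: 602.3·0.6993 = 421.2 kg (target 421.2 kg)
Glass-mass bookkeeping: total charge less LOI = 2000 kg (the Σ of target masses is 2000 kg; basis as stated: 2000 kg — any gap is answer rounding).
Total batch = Σ batch = 2276 kg; loss to ignition Σ batch·LOI = 275.6 kg; as yield: glass ÷ batch → 87.89%.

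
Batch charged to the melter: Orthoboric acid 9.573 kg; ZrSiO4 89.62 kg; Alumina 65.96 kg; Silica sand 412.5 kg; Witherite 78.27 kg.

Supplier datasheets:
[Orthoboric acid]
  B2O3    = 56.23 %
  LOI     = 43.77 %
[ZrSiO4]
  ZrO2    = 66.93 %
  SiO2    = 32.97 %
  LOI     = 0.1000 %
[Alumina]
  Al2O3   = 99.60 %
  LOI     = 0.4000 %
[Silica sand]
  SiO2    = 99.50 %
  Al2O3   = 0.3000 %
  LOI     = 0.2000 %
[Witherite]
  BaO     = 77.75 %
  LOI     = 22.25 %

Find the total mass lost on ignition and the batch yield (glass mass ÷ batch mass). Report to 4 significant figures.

The whole derivation runs at exact precision through the solve — rounding to 4 significant figures governs each mid-chain value as shown. A single rounding finalizes every reported number — the derived quantities are computed using the weight values per 633.1 kg of glass in full precision (glass mass, the five compositions, the yield, totals, ignition loss) as given in problem or answer.
Ignition loss by material:
  Orthoboric acid: 9.573 × 0.4377 = 4.190 kg
  ZrSiO4: 89.62 × 0.001000 = 0.08962 kg
  Alumina: 65.96 × 0.004000 = 0.2638 kg
  Silica sand: 412.5 × 0.002000 = 0.8250 kg
  Witherite: 78.27 × 0.2225 = 17.42 kg
Total LOI = 22.78 kg
Glass = batch − LOI = 655.9 − 22.78 = 633.1 kg

LOI loss = 22.78 kg; glass = 633.1 kg; yield = 96.53%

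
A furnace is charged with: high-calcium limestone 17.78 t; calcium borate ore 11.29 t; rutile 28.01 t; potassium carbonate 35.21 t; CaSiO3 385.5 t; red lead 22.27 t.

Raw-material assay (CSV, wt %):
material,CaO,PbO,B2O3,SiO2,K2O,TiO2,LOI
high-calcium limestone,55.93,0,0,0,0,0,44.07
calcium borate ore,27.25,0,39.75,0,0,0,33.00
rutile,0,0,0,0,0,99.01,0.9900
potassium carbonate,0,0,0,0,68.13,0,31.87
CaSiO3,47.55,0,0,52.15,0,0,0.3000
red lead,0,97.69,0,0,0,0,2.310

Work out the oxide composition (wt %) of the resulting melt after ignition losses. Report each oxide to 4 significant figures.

All internal work carries exact precision from first step to last. The intermediate values are printed rounded to four significant figures in the working; every reported value is rounded a single time; the derived quantities are computed at full precision (the yield, six oxide percentages, LOI, the totals, glass mass) from the batch weights at 475.3 t of glass as given in the problem or answer text.
What the batch supplies per oxide:
  CaO: 17.78·0.5593 + 11.29·0.2725 + 385.5·0.4755 = 196.3 t
  PbO: 22.27·0.9769 = 21.76 t
  B2O3: 11.29·0.3975 = 4.488 t
  SiO2: 385.5·0.5215 = 201.0 t
  K2O: 35.21·0.6813 = 23.99 t
  TiO2: 28.01·0.9901 = 27.73 t
LOI: 17.78·0.4407 + 11.29·0.3300 + 28.01·0.009900 + 35.21·0.3187 + 385.5·0.003000 + 22.27·0.02310 = 24.73 t
batch − LOI leaves glass = 500.1 − 24.73 = 475.3 t (equal to the oxide-mass sum)
percent share: oxide ÷ glass, ×100

Glass mass = 475.3 t (batch 500.1 − LOI 24.73).
Composition: CaO 41.30%, PbO 4.577%, B2O3 0.9441%, SiO2 42.29%, K2O 5.047%, TiO2 5.834%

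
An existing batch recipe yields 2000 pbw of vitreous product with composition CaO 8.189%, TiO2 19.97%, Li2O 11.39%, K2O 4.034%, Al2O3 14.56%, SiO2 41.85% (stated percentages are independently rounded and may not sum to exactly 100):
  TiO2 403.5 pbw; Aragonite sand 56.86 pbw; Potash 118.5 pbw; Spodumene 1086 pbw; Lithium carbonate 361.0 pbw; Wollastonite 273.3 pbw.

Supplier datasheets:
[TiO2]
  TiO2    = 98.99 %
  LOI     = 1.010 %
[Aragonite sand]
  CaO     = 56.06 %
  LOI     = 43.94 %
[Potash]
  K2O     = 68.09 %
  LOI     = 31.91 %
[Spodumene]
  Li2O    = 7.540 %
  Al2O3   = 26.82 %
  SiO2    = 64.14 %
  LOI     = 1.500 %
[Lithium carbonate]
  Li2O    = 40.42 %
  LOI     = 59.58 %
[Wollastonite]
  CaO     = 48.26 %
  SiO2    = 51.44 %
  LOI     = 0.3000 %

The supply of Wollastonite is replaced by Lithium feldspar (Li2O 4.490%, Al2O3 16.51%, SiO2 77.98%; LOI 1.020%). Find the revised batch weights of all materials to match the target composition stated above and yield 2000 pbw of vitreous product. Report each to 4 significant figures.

Revised batch per 2000 pbw vitreous product:
  TiO2: 403.5 pbw
  Aragonite sand: 292.2 pbw
  Potash: 118.5 pbw
  Spodumene: 860.9 pbw
  Lithium carbonate: 362.4 pbw
  Lithium feldspar: 365.2 pbw
Total batch = 2403 pbw; LOI loss = 402.8 pbw

The whole derivation carries full float precision at every stage; values along the way appear rounded to 4 significant figures in the printout — each reported figure is rounded a single time; derived quantities are carried using the weight values for 2000 pbw of glass in full float precision (ignition loss, the yield, the six compositions, the totals, net glass mass), as quoted within the problem or the answer.
Oxide mass targets, per 2000 pbw vitreous product:
  CaO: 8.189% × 2000 = 163.8 pbw
  TiO2: 19.97% × 2000 = 399.4 pbw
  Li2O: 11.39% × 2000 = 227.8 pbw
  K2O: 4.034% × 2000 = 80.68 pbw
  Al2O3: 14.56% × 2000 = 291.2 pbw
  SiO2: 41.85% × 2000 = 837.0 pbw
Verifying the oxide balance given the weights on record, on the stated basis (each sum matches its target mass net of answer rounding effects):
  CaO: 292.2·0.5606 = 163.8 pbw (target 163.8 pbw)
  TiO2: 403.5·0.9899 = 399.4 pbw (target 399.4 pbw)
  Li2O: 860.9·0.07540 + 362.4·0.4042 + 365.2·0.04490 = 227.8 pbw (target 227.8 pbw)
  K2O: 118.5·0.6809 = 80.69 pbw (target 80.68 pbw)
  Al2O3: 860.9·0.2682 + 365.2·0.1651 = 291.2 pbw (target 291.2 pbw)
  SiO2: 860.9·0.6414 + 365.2·0.7798 = 837.0 pbw (target 837.0 pbw)
Glass-mass sanity pass: whole batch net of LOI = 2000 pbw (targets for the oxides total 2000 pbw; basis as stated: 2000 pbw — a pure rounding effect).
Summing the batch: Σ batch = 2403 pbw; loss to ignition Σ batch·LOI = 402.8 pbw; yield, glass over the total, = 83.23%.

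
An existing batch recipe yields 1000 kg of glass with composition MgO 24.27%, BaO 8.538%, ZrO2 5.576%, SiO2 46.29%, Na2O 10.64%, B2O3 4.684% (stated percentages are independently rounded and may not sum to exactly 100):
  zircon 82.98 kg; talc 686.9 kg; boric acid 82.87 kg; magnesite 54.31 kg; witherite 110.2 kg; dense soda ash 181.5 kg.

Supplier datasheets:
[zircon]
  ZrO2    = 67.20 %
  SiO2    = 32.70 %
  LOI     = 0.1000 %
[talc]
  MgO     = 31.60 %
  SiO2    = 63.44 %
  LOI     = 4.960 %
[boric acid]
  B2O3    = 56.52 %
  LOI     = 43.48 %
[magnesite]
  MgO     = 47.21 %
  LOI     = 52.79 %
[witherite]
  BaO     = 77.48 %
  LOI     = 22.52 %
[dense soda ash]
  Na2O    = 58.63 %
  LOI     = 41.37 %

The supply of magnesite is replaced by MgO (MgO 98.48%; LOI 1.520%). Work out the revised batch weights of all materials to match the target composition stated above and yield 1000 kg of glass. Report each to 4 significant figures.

Revised batch per 1000 kg glass:
  zircon: 82.98 kg
  talc: 686.9 kg
  boric acid: 82.87 kg
  MgO: 26.04 kg
  witherite: 110.2 kg
  dense soda ash: 181.5 kg
Total batch = 1170 kg; LOI loss = 170.5 kg

All arithmetic keeps exact precision at every stage. Intermediates appear rounded off to 4 significant digits when written out. Exactly one rounding is applied to every reported number — all derived quantities (glass mass, LOI, the yield, the totals, six oxide percentages) are recomputed in full precision using the weight values at 1000 kg of glass, as quoted within question or answer.
Target masses of each oxide per 1000 kg glass:
  MgO: 24.27% × 1000 = 242.7 kg
  BaO: 8.538% × 1000 = 85.38 kg
  ZrO2: 5.576% × 1000 = 55.76 kg
  SiO2: 46.29% × 1000 = 462.9 kg
  Na2O: 10.64% × 1000 = 106.4 kg
  B2O3: 4.684% × 1000 = 46.84 kg
Oxide-by-oxide audit working from each reported weight, relative to the basis at hand (sums match the target masses given rounding of the digits):
  MgO: 686.9·0.3160 + 26.04·0.9848 = 242.7 kg (target 242.7 kg)
  BaO: 110.2·0.7748 = 85.38 kg (target 85.38 kg)
  ZrO2: 82.98·0.6720 = 55.76 kg (target 55.76 kg)
  SiO2: 82.98·0.3270 + 686.9·0.6344 = 462.9 kg (target 462.9 kg)
  Na2O: 181.5·0.5863 = 106.4 kg (target 106.4 kg)
  B2O3: 82.87·0.5652 = 46.84 kg (target 46.84 kg)
Glass-mass sanity pass: net batch after ignition = 1000 kg (per-oxide target masses sum to 1000 kg; versus the stated basis of 1000 kg — any gap is answer rounding).
Total batch = Σ batch = 1170 kg; LOI loss = Σ batch·LOI = 170.5 kg; yield, glass over the total, = 85.43%.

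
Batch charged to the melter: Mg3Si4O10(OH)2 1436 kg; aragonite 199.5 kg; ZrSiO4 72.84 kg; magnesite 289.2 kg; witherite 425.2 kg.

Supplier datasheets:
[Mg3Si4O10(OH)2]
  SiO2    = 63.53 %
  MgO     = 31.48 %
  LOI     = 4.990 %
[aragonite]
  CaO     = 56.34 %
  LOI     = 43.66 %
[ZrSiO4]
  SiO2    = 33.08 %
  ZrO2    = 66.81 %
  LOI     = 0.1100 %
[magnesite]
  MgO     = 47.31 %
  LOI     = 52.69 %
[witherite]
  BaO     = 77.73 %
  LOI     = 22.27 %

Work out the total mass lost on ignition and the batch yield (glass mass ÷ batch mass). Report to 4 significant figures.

Intermediates are displayed rounded to 4 significant figures within the worked lines. Each numeric step runs at full float precision through every step — each reported value is rounded a single time — derived quantities are re-derived at full float precision (the five compositions, net glass mass, the yield, totals, LOI) from the batch weights on 2017 kg of glass, as quoted within the problem or the answer.
Per-material ignition loss:
  Mg3Si4O10(OH)2: 1436 × 0.04990 = 71.66 kg
  aragonite: 199.5 × 0.4366 = 87.10 kg
  ZrSiO4: 72.84 × 0.001100 = 0.08012 kg
  magnesite: 289.2 × 0.5269 = 152.4 kg
  witherite: 425.2 × 0.2227 = 94.69 kg
Total LOI = 405.9 kg
Glass = batch − LOI = 2423 − 405.9 = 2017 kg

LOI loss = 405.9 kg; glass = 2017 kg; yield = 83.25%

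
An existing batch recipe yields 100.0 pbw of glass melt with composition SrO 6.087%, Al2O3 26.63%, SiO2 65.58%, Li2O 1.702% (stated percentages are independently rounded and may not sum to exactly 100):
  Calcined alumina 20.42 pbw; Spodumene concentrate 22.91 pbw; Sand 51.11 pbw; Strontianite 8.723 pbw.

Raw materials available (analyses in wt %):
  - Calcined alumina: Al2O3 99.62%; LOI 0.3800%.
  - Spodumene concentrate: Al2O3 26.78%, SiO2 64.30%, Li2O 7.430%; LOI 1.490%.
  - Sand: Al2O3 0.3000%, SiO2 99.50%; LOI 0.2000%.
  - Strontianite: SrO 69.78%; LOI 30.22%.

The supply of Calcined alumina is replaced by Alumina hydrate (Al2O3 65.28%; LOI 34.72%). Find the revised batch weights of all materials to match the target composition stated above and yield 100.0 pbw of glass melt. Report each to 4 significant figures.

Revised batch per 100.0 pbw glass melt:
  Alumina hydrate: 31.16 pbw
  Spodumene concentrate: 22.91 pbw
  Sand: 51.11 pbw
  Strontianite: 8.723 pbw
Total batch = 113.9 pbw; LOI loss = 13.90 pbw

Intermediates are shown rounded off to 4 significant figures at each printed step. All arithmetic keeps full float precision through every step — every reported figure takes exactly one rounding; the derived quantities are computed from the batch weights at 100.0 pbw of glass in full float precision (totals, the yield, ignition loss, the four compositions, glass mass) as given in the question or the answer.
Oxide-by-oxide targets in 100.0 pbw glass melt:
  SrO: 6.087% × 100.0 = 6.087 pbw
  Al2O3: 26.63% × 100.0 = 26.63 pbw
  SiO2: 65.58% × 100.0 = 65.58 pbw
  Li2O: 1.702% × 100.0 = 1.702 pbw
Oxide-by-oxide audit applying the batch weights above, per the basis as stated (summed amounts equal target values exact up to rounding of places):
  SrO: 8.723·0.6978 = 6.087 pbw (target 6.087 pbw)
  Al2O3: 31.16·0.6528 + 22.91·0.2678 + 51.11·0.003000 = 26.63 pbw (target 26.63 pbw)
  SiO2: 22.91·0.6430 + 51.11·0.9950 = 65.59 pbw (target 65.58 pbw)
  Li2O: 22.91·0.07430 = 1.702 pbw (target 1.702 pbw)
Mass balance on the glass: batch total minus LOI = 100.0 pbw (summing oxide targets gives 100.0 pbw; stated basis 100.0 pbw — any gap is answer rounding).
Batch grand total — Σ batch = 113.9 pbw; Σ batch·LOI gives LOI loss = 13.90 pbw; yield = glass ÷ total batch = 87.80%.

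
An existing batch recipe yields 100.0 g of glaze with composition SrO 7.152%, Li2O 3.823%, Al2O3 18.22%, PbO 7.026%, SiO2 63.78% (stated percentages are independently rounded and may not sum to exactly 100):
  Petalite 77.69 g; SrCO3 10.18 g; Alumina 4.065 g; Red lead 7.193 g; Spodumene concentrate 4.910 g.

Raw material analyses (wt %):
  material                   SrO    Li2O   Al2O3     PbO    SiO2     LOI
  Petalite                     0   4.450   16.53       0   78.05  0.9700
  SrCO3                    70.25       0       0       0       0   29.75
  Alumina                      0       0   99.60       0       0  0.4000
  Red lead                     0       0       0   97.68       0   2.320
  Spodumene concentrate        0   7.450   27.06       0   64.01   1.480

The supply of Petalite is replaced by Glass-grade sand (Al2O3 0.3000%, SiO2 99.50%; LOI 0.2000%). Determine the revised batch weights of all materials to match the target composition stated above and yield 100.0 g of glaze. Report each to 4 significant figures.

The intermediate values are shown, rounded to four significant figures, at each printed step — the working math maintains exact precision all the way through; a single rounding finalizes each reported result. The derived quantities, including the five compositions, LOI, net glass mass, the totals, yield, are carried starting from the weights for 100.0 g of glass in exact precision precisely as stated by problem or answer.
Oxide mass targets, per 100.0 g glaze:
  SrO: 7.152% × 100.0 = 7.152 g
  Li2O: 3.823% × 100.0 = 3.823 g
  Al2O3: 18.22% × 100.0 = 18.22 g
  PbO: 7.026% × 100.0 = 7.026 g
  SiO2: 63.78% × 100.0 = 63.78 g
Oxide-by-oxide audit with the batch weights as given, versus the basis set out (oxide sums agree with the targets within answer rounding):
  SrO: 10.18·0.7025 = 7.151 g (target 7.152 g)
  Li2O: 51.32·0.07450 = 3.823 g (target 3.823 g)
  Al2O3: 31.09·0.003000 + 4.258·0.9960 + 51.32·0.2706 = 18.22 g (target 18.22 g)
  PbO: 7.193·0.9768 = 7.026 g (target 7.026 g)
  SiO2: 31.09·0.9950 + 51.32·0.6401 = 63.78 g (target 63.78 g)
Glass-mass bookkeeping: total batch − LOI = 100.0 g (the Σ of target masses is 100.0 g; stated basis 100.0 g — any gap is answer rounding).
Summing the batch: Σ batch = 104.0 g; LOI removed, Σ of batch·LOI: 4.034 g; glass ÷ batch gives a yield of 96.12%.

Revised batch per 100.0 g glaze:
  Glass-grade sand: 31.09 g
  SrCO3: 10.18 g
  Alumina: 4.258 g
  Red lead: 7.193 g
  Spodumene concentrate: 51.32 g
Total batch = 104.0 g; LOI loss = 4.034 g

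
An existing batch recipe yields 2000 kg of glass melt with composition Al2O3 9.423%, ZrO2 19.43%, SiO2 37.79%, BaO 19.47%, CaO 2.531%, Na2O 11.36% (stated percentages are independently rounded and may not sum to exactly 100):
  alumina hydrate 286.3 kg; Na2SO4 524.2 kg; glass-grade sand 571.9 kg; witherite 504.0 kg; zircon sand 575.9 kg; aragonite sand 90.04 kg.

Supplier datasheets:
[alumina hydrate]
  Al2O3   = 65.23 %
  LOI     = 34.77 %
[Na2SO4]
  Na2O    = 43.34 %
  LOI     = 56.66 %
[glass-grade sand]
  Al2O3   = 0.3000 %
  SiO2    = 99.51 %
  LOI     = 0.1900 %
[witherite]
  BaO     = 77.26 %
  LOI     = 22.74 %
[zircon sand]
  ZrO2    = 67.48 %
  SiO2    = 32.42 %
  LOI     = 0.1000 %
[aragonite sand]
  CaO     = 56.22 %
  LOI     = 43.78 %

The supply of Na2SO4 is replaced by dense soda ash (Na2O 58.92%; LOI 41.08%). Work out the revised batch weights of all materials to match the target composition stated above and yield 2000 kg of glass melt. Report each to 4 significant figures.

Revised batch per 2000 kg glass melt:
  alumina hydrate: 286.3 kg
  dense soda ash: 385.6 kg
  glass-grade sand: 571.9 kg
  witherite: 504.0 kg
  zircon sand: 575.9 kg
  aragonite sand: 90.04 kg
Total batch = 2414 kg; LOI loss = 413.6 kg

All internal work holds exact precision at each step; working values appear rounded off to 4 significant digits at each printed step. A single rounding completes every reported result — all derived quantities, which include ignition loss, glass mass, the totals, the six compositions, the yield, are recomputed in full float precision, as written in either problem or answer, from the weighed amounts at 2000 kg of glass.
Oxide mass targets, per 2000 kg glass melt:
  Al2O3: 9.423% × 2000 = 188.5 kg
  ZrO2: 19.43% × 2000 = 388.6 kg
  SiO2: 37.79% × 2000 = 755.8 kg
  BaO: 19.47% × 2000 = 389.4 kg
  CaO: 2.531% × 2000 = 50.62 kg
  Na2O: 11.36% × 2000 = 227.2 kg
Verifying the oxide balance working from each reported weight, for the quoted basis mass (delivered sums recover each target once rounding is allowed for):
  Al2O3: 286.3·0.6523 + 571.9·0.003000 = 188.5 kg (target 188.5 kg)
  ZrO2: 575.9·0.6748 = 388.6 kg (target 388.6 kg)
  SiO2: 571.9·0.9951 + 575.9·0.3242 = 755.8 kg (target 755.8 kg)
  BaO: 504.0·0.7726 = 389.4 kg (target 389.4 kg)
  CaO: 90.04·0.5622 = 50.62 kg (target 50.62 kg)
  Na2O: 385.6·0.5892 = 227.2 kg (target 227.2 kg)
Consistency of the glass mass: the batch minus its LOI: 2000 kg (oxide target masses add up to 2000 kg; versus the stated basis of 2000 kg — rounding explains the deltas).
Batch grand total — Σ batch = 2414 kg; the LOI term Σ batch·LOI equals 413.6 kg; the yield ratio, glass ÷ batch: 82.86%.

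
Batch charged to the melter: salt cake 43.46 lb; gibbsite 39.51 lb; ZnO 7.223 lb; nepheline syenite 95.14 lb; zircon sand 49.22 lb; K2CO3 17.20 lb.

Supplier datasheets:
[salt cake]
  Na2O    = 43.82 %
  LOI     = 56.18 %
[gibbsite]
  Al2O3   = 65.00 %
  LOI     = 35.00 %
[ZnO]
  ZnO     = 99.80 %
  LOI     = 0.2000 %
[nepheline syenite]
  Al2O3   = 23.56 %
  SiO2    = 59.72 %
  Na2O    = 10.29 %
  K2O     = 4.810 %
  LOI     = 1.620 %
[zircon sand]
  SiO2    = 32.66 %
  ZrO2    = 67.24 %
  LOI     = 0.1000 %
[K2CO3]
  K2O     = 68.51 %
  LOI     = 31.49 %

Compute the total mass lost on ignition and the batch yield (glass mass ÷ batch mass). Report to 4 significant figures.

In-progress results appear (rounded to 4 significant figures) at each printed step; the whole derivation carries exact precision from start to finish — each reported result undergoes a single rounding. The derived quantities are computed in full precision (ignition loss, the totals, the six compositions, net glass mass, the yield) from the batch weights at 206.5 lb of glass as they appear in problem or answer.
Each material's LOI contribution:
  salt cake: 43.46 × 0.5618 = 24.42 lb
  gibbsite: 39.51 × 0.3500 = 13.83 lb
  ZnO: 7.223 × 0.002000 = 0.01445 lb
  nepheline syenite: 95.14 × 0.01620 = 1.541 lb
  zircon sand: 49.22 × 0.001000 = 0.04922 lb
  K2CO3: 17.20 × 0.3149 = 5.416 lb
Total LOI = 45.27 lb
Glass = batch − LOI = 251.8 − 45.27 = 206.5 lb

LOI loss = 45.27 lb; glass = 206.5 lb; yield = 82.02%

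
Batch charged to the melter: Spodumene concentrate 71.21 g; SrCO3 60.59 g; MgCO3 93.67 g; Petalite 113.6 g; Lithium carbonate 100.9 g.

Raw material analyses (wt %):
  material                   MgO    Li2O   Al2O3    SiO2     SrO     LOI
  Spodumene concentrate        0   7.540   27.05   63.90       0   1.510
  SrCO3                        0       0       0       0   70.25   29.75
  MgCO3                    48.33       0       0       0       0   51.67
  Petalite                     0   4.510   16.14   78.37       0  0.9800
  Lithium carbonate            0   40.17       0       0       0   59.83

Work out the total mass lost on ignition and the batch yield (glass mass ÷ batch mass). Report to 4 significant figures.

LOI loss = 129.0 g; glass = 311.0 g; yield = 70.68%

Intermediates are printed (rounded to 4 significant digits) alongside each step. Every computation runs at full precision end to end. Every reported value includes exactly one rounding — all derived quantities are rebuilt from the weighed amounts on 311.0 g of glass in exact precision (five oxide percentages, glass mass, totals, yield, ignition loss) as written in question or answer.
Each material's LOI contribution:
  Spodumene concentrate: 71.21 × 0.01510 = 1.075 g
  SrCO3: 60.59 × 0.2975 = 18.03 g
  MgCO3: 93.67 × 0.5167 = 48.40 g
  Petalite: 113.6 × 0.009800 = 1.113 g
  Lithium carbonate: 100.9 × 0.5983 = 60.37 g
Total LOI = 129.0 g
Glass = batch − LOI = 440.0 − 129.0 = 311.0 g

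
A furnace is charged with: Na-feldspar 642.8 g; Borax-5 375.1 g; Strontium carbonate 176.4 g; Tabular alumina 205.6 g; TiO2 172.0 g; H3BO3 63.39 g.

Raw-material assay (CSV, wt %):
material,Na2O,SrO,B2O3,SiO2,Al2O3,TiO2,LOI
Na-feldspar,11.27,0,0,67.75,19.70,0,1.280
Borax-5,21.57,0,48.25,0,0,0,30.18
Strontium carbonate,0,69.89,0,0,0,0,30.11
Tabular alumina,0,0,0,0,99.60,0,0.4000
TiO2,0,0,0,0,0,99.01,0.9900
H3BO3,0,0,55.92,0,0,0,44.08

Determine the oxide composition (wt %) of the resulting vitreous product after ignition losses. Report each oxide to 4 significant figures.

The working math maintains full precision at each step; working values are shown, rounded to 4 significant digits, alongside each step. Exactly one rounding lands on every reported figure — the derived quantities are carried using the weight values for 1430 g of glass at exact precision (the totals, the six compositions, LOI, glass mass, the yield), precisely as stated by question or answer.
Oxide masses out of the charge:
  Na2O: 642.8·0.1127 + 375.1·0.2157 = 153.4 g
  SrO: 176.4·0.6989 = 123.3 g
  B2O3: 375.1·0.4825 + 63.39·0.5592 = 216.4 g
  SiO2: 642.8·0.6775 = 435.5 g
  Al2O3: 642.8·0.1970 + 205.6·0.9960 = 331.4 g
  TiO2: 172.0·0.9901 = 170.3 g
LOI: 642.8·0.01280 + 375.1·0.3018 + 176.4·0.3011 + 205.6·0.004000 + 172.0·0.009900 + 63.39·0.4408 = 205.0 g
Resulting glass, batch − LOI: 1635 − 205.0 = 1430 g (matching Σ of the oxides)
percent share: oxide ÷ glass, ×100

Glass mass = 1430 g (batch 1635 − LOI 205.0).
Composition: Na2O 10.72%, SrO 8.620%, B2O3 15.13%, SiO2 30.45%, Al2O3 23.17%, TiO2 11.91%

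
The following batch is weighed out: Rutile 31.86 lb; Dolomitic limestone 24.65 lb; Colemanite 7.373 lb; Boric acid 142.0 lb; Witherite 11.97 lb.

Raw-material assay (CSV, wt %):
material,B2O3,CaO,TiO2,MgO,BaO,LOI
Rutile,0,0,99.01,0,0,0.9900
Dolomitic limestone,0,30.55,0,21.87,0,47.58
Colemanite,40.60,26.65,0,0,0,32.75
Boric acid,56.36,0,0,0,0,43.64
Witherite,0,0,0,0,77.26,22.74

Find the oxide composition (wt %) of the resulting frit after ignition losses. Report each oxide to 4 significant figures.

The whole derivation maintains exact precision in all steps; values along the way are displayed, rounded to 4 significant figures, in the working. Each reported figure receives exactly one rounding; all derived quantities (yield, glass mass, ignition loss, five oxide percentages, totals) are recomputed from the weighed amounts at 138.7 lb of glass in full precision as given in the problem or answer text.
Oxide-by-oxide delivered mass:
  B2O3: 7.373·0.4060 + 142.0·0.5636 = 83.02 lb
  CaO: 24.65·0.3055 + 7.373·0.2665 = 9.495 lb
  TiO2: 31.86·0.9901 = 31.54 lb
  MgO: 24.65·0.2187 = 5.391 lb
  BaO: 11.97·0.7726 = 9.248 lb
LOI: 31.86·0.009900 + 24.65·0.4758 + 7.373·0.3275 + 142.0·0.4364 + 11.97·0.2274 = 79.15 lb
Net of LOI, the glass mass = 217.9 − 79.15 = 138.7 lb (equal to the oxide-mass sum)
each oxide over glass, ×100, is wt %

Glass mass = 138.7 lb (batch 217.9 − LOI 79.15).
Composition: B2O3 59.86%, CaO 6.846%, TiO2 22.74%, MgO 3.887%, BaO 6.667%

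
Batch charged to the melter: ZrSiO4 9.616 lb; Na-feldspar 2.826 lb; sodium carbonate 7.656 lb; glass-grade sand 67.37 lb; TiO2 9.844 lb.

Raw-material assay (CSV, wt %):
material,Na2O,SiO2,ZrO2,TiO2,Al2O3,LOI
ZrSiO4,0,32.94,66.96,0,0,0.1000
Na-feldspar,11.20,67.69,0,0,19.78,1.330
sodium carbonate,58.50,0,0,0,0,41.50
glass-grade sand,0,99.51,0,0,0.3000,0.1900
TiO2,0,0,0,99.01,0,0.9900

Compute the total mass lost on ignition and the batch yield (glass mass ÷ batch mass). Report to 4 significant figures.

The whole derivation holds exact precision throughout; the intermediate values are printed (rounded to four significant figures) between the steps — every reported figure takes a single rounding; the derived quantities, including net glass mass, ignition loss, yield, the totals, the five compositions, are re-derived using the weight values for 93.86 lb of glass at exact precision, as given in the problem or the answer.
Each material's LOI contribution:
  ZrSiO4: 9.616 × 0.001000 = 0.009616 lb
  Na-feldspar: 2.826 × 0.01330 = 0.03759 lb
  sodium carbonate: 7.656 × 0.4150 = 3.177 lb
  glass-grade sand: 67.37 × 0.001900 = 0.1280 lb
  TiO2: 9.844 × 0.009900 = 0.09746 lb
Total LOI = 3.450 lb
Glass = batch − LOI = 97.31 − 3.450 = 93.86 lb

LOI loss = 3.450 lb; glass = 93.86 lb; yield = 96.45%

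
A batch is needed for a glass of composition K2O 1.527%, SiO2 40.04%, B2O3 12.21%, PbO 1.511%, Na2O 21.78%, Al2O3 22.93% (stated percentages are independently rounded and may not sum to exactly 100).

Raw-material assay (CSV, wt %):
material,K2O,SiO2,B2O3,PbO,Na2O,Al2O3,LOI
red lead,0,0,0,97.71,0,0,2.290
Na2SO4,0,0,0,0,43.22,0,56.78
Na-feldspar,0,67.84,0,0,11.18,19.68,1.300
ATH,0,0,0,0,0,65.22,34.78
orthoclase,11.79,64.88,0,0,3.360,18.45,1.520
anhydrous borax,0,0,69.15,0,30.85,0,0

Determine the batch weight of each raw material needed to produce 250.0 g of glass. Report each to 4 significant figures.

Batch per 250.0 g glass:
  red lead: 3.866 g
  Na2SO4: 61.80 g
  Na-feldspar: 116.6 g
  ATH: 43.56 g
  orthoclase: 32.38 g
  anhydrous borax: 44.14 g
Total batch = 302.3 g; LOI loss = 52.34 g; yield = 82.69%

Working values are shown with 4-significant-figure rounding alongside each step — full float precision is carried at every stage — a single rounding finalizes each reported result; derived quantities, including ignition loss, the totals, the yield, glass mass, six oxide percentages, are recomputed from the weighed amounts per 250.0 g of glass in full precision as they appear in the problem or the answer.
Target oxide masses per 250.0 g glass:
  K2O: 1.527% × 250.0 = 3.818 g
  SiO2: 40.04% × 250.0 = 100.1 g
  B2O3: 12.21% × 250.0 = 30.52 g
  PbO: 1.511% × 250.0 = 3.778 g
  Na2O: 21.78% × 250.0 = 54.45 g
  Al2O3: 22.93% × 250.0 = 57.32 g
Verifying the oxide balance per the reported batch figures, versus the basis set out (delivered sums recover each target once rounding is allowed for):
  K2O: 32.38·0.1179 = 3.818 g (target 3.818 g)
  SiO2: 116.6·0.6784 + 32.38·0.6488 = 100.1 g (target 100.1 g)
  B2O3: 44.14·0.6915 = 30.52 g (target 30.52 g)
  PbO: 3.866·0.9771 = 3.777 g (target 3.778 g)
  Na2O: 61.80·0.4322 + 116.6·0.1118 + 32.38·0.03360 + 44.14·0.3085 = 54.45 g (target 54.45 g)
  Al2O3: 116.6·0.1968 + 43.56·0.6522 + 32.38·0.1845 = 57.33 g (target 57.32 g)
Glass-mass bookkeeping: total charge less LOI = 250.0 g (per-oxide target masses sum to 250.0 g; with the basis standing at 250.0 g — gaps are rounding artifacts).
Adding the batch up: Σ batch = 302.3 g; the LOI term Σ batch·LOI equals 52.34 g; the yield ratio, glass ÷ batch: 82.69%.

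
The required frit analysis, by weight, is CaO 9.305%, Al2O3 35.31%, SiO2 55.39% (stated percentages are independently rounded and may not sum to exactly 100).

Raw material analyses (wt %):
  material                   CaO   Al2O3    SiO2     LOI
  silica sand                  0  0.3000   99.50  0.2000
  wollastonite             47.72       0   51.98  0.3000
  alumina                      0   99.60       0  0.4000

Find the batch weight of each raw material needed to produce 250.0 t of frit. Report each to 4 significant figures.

The whole derivation holds full precision in every operation — values along the way appear with 4-significant-figure rounding within the worked lines. Every reported number sees exactly one rounding — all derived quantities, including the totals, the three compositions, LOI, the yield, net glass mass, are rebuilt using the weight values at 250.0 t of glass in full precision, precisely as stated by either problem or answer.
Per-oxide target masses for 250.0 t frit:
  CaO: 9.305% × 250.0 = 23.26 t
  Al2O3: 35.31% × 250.0 = 88.28 t
  SiO2: 55.39% × 250.0 = 138.5 t
Mass-balance tally per oxide per the reported batch figures, against the basis in use (sums match the target masses modulo rounding of the values):
  CaO: 48.75·0.4772 = 23.26 t (target 23.26 t)
  Al2O3: 113.7·0.003000 + 88.29·0.9960 = 88.28 t (target 88.28 t)
  SiO2: 113.7·0.9950 + 48.75·0.5198 = 138.5 t (target 138.5 t)
Consistency of the glass mass: Σ batch − LOI loss = 250.0 t (the Σ of target masses is 250.0 t; basis as stated: 250.0 t — gaps are rounding artifacts).
Whole-batch sum: Σ batch = 250.7 t; LOI loss = Σ batch·LOI = 0.7268 t; yield = glass ÷ total batch = 99.71%.

Batch per 250.0 t frit:
  silica sand: 113.7 t
  wollastonite: 48.75 t
  alumina: 88.29 t
Total batch = 250.7 t; LOI loss = 0.7268 t; yield = 99.71%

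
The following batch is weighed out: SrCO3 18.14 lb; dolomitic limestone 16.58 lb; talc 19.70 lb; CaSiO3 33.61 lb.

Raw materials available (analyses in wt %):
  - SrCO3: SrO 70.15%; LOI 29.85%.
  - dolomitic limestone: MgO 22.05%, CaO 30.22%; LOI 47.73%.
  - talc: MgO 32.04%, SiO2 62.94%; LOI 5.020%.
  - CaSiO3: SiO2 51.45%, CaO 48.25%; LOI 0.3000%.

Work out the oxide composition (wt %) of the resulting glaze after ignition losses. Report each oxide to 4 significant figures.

Glass mass = 73.61 lb (batch 88.03 − LOI 14.42).
Composition: SrO 17.29%, MgO 13.54%, SiO2 40.34%, CaO 28.84%

Every computation carries full float precision at all times — mid-chain values are printed (rounded to 4 significant digits) alongside each step. Every reported figure takes just one rounding; derived quantities, including totals, ignition loss, four oxide percentages, the yield, net glass mass, are computed using the weight values on 73.61 lb of glass in full precision, as set out in the problem or the answer.
Oxide-by-oxide delivered mass:
  SrO: 18.14·0.7015 = 12.73 lb
  MgO: 16.58·0.2205 + 19.70·0.3204 = 9.968 lb
  SiO2: 19.70·0.6294 + 33.61·0.5145 = 29.69 lb
  CaO: 16.58·0.3022 + 33.61·0.4825 = 21.23 lb
LOI: 18.14·0.2985 + 16.58·0.4773 + 19.70·0.05020 + 33.61·0.003000 = 14.42 lb
Glass = total batch minus LOI = 88.03 − 14.42 = 73.61 lb (= the summed oxide contributions)
percent by weight: oxide/glass ×100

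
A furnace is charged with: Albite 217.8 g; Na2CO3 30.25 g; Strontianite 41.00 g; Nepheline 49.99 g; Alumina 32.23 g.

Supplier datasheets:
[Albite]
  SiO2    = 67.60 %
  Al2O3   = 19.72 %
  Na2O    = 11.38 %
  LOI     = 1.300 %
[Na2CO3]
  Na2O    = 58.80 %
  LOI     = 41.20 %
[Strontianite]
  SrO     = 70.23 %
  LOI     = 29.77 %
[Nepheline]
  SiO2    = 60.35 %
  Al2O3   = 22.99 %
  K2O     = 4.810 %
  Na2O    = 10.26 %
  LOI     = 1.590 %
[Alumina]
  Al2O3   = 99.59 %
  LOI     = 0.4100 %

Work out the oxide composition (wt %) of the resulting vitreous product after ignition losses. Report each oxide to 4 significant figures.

Mid-chain values are shown with 4-significant-digit rounding at each printed step; every computation carries full float precision at every stage. A single rounding yields every reported value; derived quantities, which include LOI, the yield, glass mass, five oxide percentages, totals, are carried at full precision, as written in the problem or the answer, from the weighed amounts at 342.8 g of glass.
Mass of each oxide from the mix:
  SiO2: 217.8·0.6760 + 49.99·0.6035 = 177.4 g
  Al2O3: 217.8·0.1972 + 49.99·0.2299 + 32.23·0.9959 = 86.54 g
  K2O: 49.99·0.04810 = 2.405 g
  Na2O: 217.8·0.1138 + 30.25·0.5880 + 49.99·0.1026 = 47.70 g
  SrO: 41.00·0.7023 = 28.79 g
LOI: 217.8·0.01300 + 30.25·0.4120 + 41.00·0.2977 + 49.99·0.01590 + 32.23·0.004100 = 28.43 g
Net of LOI, the glass mass = 371.3 − 28.43 = 342.8 g (matching Σ of the oxides)
percent by weight: oxide/glass ×100

Glass mass = 342.8 g (batch 371.3 − LOI 28.43).
Composition: SiO2 51.74%, Al2O3 25.24%, K2O 0.7013%, Na2O 13.91%, SrO 8.399%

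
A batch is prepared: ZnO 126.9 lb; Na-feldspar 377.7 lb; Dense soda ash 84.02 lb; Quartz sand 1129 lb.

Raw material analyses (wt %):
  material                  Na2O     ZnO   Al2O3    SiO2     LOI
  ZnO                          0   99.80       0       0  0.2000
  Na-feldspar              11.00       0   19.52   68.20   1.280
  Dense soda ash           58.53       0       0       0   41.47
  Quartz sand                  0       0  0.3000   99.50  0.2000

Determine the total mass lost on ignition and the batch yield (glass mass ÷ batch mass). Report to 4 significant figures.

The working math maintains full float precision end to end. The intermediate values appear, with 4-significant-figure rounding, across the worked steps — each reported number receives exactly one rounding — derived quantities, which include the yield, the totals, four oxide percentages, ignition loss, net glass mass, are recomputed in exact precision, precisely as stated by the problem or answer text, from the batch weights for 1675 lb of glass.
Material-by-material LOI:
  ZnO: 126.9 × 0.002000 = 0.2538 lb
  Na-feldspar: 377.7 × 0.01280 = 4.835 lb
  Dense soda ash: 84.02 × 0.4147 = 34.84 lb
  Quartz sand: 1129 × 0.002000 = 2.258 lb
Total LOI = 42.19 lb
Glass = batch − LOI = 1718 − 42.19 = 1675 lb

LOI loss = 42.19 lb; glass = 1675 lb; yield = 97.54%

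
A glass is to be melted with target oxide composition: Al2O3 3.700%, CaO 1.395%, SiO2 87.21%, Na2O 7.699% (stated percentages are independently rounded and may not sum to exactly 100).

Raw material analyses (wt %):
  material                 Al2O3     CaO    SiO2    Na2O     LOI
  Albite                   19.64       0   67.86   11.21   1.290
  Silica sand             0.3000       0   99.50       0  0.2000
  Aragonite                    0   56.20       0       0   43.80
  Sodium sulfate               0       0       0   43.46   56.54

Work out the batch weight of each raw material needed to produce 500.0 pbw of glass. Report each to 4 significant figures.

All arithmetic keeps full precision in every operation; rounding to four significant digits applies to every mid-chain value as printed — every reported number sees exactly one rounding. Derived quantities are computed in full float precision (the yield, ignition loss, the four compositions, glass mass, totals) starting from the weights on 500.0 pbw of glass as set out in either problem or answer.
Oxide-by-oxide targets in 500.0 pbw glass:
  Al2O3: 3.700% × 500.0 = 18.50 pbw
  CaO: 1.395% × 500.0 = 6.975 pbw
  SiO2: 87.21% × 500.0 = 436.0 pbw
  Na2O: 7.699% × 500.0 = 38.49 pbw
Sums-versus-targets review working from each reported weight, relative to the basis at hand (sum by sum, the targets are met within answer rounding):
  Al2O3: 88.42·0.1964 + 377.9·0.003000 = 18.50 pbw (target 18.50 pbw)
  CaO: 12.41·0.5620 = 6.974 pbw (target 6.975 pbw)
  SiO2: 88.42·0.6786 + 377.9·0.9950 = 436.0 pbw (target 436.0 pbw)
  Na2O: 88.42·0.1121 + 65.77·0.4346 = 38.50 pbw (target 38.49 pbw)
Glass-mass bookkeeping: batch Σ − ignition loss = 500.0 pbw (targets for the oxides total 500.0 pbw; against the stated basis, 500.0 pbw — a pure rounding effect).
Summing the batch: Σ batch = 544.5 pbw; loss to ignition Σ batch·LOI = 44.52 pbw; as yield: glass ÷ batch → 91.82%.

Batch per 500.0 pbw glass:
  Albite: 88.42 pbw
  Silica sand: 377.9 pbw
  Aragonite: 12.41 pbw
  Sodium sulfate: 65.77 pbw
Total batch = 544.5 pbw; LOI loss = 44.52 pbw; yield = 91.82%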